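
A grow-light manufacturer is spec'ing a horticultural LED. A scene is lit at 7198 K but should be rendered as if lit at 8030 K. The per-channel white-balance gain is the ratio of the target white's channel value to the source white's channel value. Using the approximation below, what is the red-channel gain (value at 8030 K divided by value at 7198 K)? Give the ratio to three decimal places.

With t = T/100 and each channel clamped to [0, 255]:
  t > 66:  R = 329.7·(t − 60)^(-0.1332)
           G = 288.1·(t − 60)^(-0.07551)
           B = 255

0.932

At 7198 K (t = 71.98):
  R = 329.7·(71.98 − 60)^(-0.1332) = 329.7·11.98^(-0.1332) = 329.7·0.71837 = 236.847.
At 8030 K (t = 80.3):
  R = 329.7·(80.3 − 60)^(-0.1332) = 329.7·20.3^(-0.1332) = 329.7·0.66964 = 220.780.
Gain = 220.780 / 236.847 = 0.9322 → 0.932.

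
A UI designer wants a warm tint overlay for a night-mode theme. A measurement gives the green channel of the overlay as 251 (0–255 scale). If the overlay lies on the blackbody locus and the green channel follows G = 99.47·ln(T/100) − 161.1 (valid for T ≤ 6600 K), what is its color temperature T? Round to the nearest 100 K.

6300 K

ln t = (251 + 161.1) / 99.47 = 4.1430.
t = e^4.1430 = 62.989.
T = 100·t = 6299 K → 6300 K to the nearest 100 K.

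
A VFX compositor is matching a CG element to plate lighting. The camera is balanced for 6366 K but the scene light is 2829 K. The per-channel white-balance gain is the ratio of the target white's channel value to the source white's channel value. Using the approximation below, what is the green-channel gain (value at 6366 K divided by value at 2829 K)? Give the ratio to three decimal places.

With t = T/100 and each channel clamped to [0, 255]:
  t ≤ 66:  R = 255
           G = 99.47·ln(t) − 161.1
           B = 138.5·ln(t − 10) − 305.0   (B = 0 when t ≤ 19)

At 2829 K (t = 28.29):
  G = 99.47·ln 28.29 − 161.1 = 99.47·3.3425 − 161.1 = 171.379.
At 6366 K (t = 63.66):
  G = 99.47·ln 63.66 − 161.1 = 99.47·4.1536 − 161.1 = 252.054.
Gain = 252.054 / 171.379 = 1.4707 → 1.471.

1.471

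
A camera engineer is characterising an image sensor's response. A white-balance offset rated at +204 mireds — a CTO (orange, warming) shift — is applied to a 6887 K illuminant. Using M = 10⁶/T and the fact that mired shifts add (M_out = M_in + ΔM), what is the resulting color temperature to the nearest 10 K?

M_in = 10⁶/6887 = 145.20 mireds.
M_out = 145.20 + (+204) = 349.20 mireds.
T_out = 10⁶/349.20 = 2863.7 K → 2860 K.

2860 K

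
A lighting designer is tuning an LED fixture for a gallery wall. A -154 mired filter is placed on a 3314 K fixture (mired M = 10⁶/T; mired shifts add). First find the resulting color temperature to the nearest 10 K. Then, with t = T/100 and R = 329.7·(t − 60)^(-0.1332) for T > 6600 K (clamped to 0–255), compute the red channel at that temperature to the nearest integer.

M_in = 10⁶/3314 = 301.75; M_out = 301.75 + (-154) = 147.75.
T_out = 10⁶/147.75 = 6768.2 K → 6770 K; t = 67.7.
R = 329.7·(67.7 − 60)^(-0.1332) = 329.7·7.7^(-0.1332) = 329.7·0.76194 = 251.211.
Rounded: 251.

251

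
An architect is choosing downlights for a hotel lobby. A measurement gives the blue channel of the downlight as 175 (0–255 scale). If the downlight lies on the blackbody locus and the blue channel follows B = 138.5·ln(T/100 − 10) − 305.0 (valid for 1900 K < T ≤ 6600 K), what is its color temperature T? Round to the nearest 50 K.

ln(t − 10) = (175 + 305.0) / 138.5 = 3.4657.
t − 10 = e^3.4657 = 31.999, so t = 41.999.
T = 100·t = 4200 K → 4200 K to the nearest 50 K.

4200 K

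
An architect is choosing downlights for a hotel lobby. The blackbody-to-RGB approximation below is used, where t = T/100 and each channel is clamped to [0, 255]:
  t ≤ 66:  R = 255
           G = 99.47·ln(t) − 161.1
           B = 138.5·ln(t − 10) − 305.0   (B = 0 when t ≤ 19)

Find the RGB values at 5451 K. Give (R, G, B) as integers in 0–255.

(255, 237, 221)

t = 5451/100 = 54.51; the t ≤ 66 branch applies.
R = 255 by definition for t ≤ 66.
G = 99.47·ln 54.51 − 161.1 = 99.47·3.9984 − 161.1 = 236.619.
B = 138.5·ln(54.51 − 10) − 305.0 = 138.5·ln 44.51 − 305.0 = 138.5·3.7957 − 305.0 = 220.706.
Rounded: (255, 237, 221).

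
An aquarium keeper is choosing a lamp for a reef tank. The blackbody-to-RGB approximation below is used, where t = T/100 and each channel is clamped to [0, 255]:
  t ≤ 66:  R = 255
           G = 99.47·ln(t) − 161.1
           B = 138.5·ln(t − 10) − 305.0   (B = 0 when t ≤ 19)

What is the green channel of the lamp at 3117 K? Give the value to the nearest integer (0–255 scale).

t = 3117/100 = 31.17; the t ≤ 66 branch applies.
G = 99.47·ln 31.17 − 161.1 = 99.47·3.4395 − 161.1 = 181.023.
Rounded: 181.

181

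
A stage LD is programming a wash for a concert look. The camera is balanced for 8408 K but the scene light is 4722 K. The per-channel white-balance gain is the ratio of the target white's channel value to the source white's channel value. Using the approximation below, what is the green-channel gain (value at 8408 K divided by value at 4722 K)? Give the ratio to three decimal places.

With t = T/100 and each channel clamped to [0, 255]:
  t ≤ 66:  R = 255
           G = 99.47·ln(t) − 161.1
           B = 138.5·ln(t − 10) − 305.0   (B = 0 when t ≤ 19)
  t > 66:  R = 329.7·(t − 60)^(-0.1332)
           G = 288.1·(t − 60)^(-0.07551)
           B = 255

At 4722 K (t = 47.22):
  G = 99.47·ln 47.22 − 161.1 = 99.47·3.8548 − 161.1 = 222.339.
At 8408 K (t = 84.08):
  G = 288.1·(84.08 − 60)^(-0.07551) = 288.1·24.08^(-0.07551) = 288.1·0.78645 = 226.576.
Gain = 226.576 / 222.339 = 1.0191 → 1.019.

1.019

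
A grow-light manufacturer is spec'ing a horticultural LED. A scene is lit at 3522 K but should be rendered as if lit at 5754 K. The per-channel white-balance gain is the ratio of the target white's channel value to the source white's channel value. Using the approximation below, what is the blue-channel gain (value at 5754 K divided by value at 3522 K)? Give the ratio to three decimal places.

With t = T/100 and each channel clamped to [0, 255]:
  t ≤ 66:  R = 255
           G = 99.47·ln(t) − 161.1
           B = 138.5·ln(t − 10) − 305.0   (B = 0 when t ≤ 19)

At 3522 K (t = 35.22):
  B = 138.5·ln(35.22 − 10) − 305.0 = 138.5·ln 25.22 − 305.0 = 138.5·3.2276 − 305.0 = 142.028.
At 5754 K (t = 57.54):
  B = 138.5·ln(57.54 − 10) − 305.0 = 138.5·ln 47.54 − 305.0 = 138.5·3.8616 − 305.0 = 229.828.
Gain = 229.828 / 142.028 = 1.6182 → 1.618.

1.618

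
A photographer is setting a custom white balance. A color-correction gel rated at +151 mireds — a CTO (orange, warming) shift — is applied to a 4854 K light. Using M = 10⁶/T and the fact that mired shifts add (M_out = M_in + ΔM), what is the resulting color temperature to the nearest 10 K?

2800 K

M_in = 10⁶/4854 = 206.02 mireds.
M_out = 206.02 + (+151) = 357.02 mireds.
T_out = 10⁶/357.02 = 2801.0 K → 2800 K.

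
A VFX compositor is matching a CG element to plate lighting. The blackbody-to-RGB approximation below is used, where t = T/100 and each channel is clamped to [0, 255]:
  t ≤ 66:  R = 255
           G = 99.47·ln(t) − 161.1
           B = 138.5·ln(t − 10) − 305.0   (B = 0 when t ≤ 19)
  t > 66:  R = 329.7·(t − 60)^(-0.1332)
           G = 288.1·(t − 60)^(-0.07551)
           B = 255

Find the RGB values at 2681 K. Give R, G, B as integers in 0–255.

t = 2681/100 = 26.81; the t ≤ 66 branch applies.
R = 255 by definition for t ≤ 66.
G = 99.47·ln 26.81 − 161.1 = 99.47·3.2888 − 161.1 = 166.034.
B = 138.5·ln(26.81 − 10) − 305.0 = 138.5·ln 16.81 − 305.0 = 138.5·2.8220 − 305.0 = 85.843.
Rounded: (255, 166, 86).

R=255, G=166, B=86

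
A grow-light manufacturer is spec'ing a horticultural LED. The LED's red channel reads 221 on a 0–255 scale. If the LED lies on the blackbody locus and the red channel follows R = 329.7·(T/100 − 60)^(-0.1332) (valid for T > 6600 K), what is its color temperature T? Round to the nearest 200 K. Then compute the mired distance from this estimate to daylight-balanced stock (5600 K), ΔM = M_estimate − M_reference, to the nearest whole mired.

-54 mireds

(t − 60)^(-0.1332) = 221/329.7 = 0.67031.
t − 60 = 0.67031^(1/-0.1332) = 0.67031^(-7.508) = 20.149, so t = 80.149.
T = 100·t = 8015 K → 8000 K to the nearest 200 K.
M_estimate = 10⁶/8000 = 125.00; M_reference = 10⁶/5600 = 178.57.
ΔM = 125.00 − 178.57 = -53.57 → -54 mireds.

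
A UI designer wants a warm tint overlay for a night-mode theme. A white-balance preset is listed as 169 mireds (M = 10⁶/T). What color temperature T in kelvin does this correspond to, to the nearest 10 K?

5920 K

T = 10⁶ / 169 = 5917.16 K → 5920 K.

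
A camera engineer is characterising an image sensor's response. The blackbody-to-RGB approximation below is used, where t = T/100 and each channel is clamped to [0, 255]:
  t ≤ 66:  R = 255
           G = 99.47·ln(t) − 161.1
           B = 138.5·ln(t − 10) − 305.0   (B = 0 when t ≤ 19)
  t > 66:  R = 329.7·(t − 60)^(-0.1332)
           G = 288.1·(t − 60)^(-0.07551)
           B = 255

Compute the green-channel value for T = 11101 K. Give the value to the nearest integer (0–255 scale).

t = 11101/100 = 111.01; the t > 66 branch applies.
G = 288.1·(111.01 − 60)^(-0.07551) = 288.1·51.01^(-0.07551) = 288.1·0.74311 = 214.091.
Rounded: 214.

214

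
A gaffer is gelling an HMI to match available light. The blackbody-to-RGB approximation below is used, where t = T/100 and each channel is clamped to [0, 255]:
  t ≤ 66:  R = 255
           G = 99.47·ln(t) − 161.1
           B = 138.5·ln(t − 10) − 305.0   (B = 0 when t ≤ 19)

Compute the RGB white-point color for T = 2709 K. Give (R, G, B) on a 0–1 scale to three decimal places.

t = 2709/100 = 27.09; the t ≤ 66 branch applies.
R = 255 by definition for t ≤ 66.
G = 99.47·ln 27.09 − 161.1 = 99.47·3.2992 − 161.1 = 167.068.
B = 138.5·ln(27.09 − 10) − 305.0 = 138.5·ln 17.09 − 305.0 = 138.5·2.8385 − 305.0 = 88.131.
Dividing each by 255: (1.0000, 0.6552, 0.3456) → (1.000, 0.655, 0.346).

(1.000, 0.655, 0.346)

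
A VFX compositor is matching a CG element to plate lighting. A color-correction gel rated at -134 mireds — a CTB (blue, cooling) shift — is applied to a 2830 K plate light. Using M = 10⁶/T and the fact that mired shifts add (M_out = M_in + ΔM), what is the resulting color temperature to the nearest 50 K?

M_in = 10⁶/2830 = 353.36 mireds.
M_out = 353.36 + (-134) = 219.36 mireds.
T_out = 10⁶/219.36 = 4558.8 K → 4550 K.

4550 K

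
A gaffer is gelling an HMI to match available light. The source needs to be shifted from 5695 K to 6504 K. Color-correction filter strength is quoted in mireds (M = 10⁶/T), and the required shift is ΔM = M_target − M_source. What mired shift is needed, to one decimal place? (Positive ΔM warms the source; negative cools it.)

-21.8 mireds

M_source = 10⁶/5695 = 175.593; M_target = 10⁶/6504 = 153.752.
ΔM = 153.752 − 175.593 = -21.841 → -21.8 mireds, a cooling shift.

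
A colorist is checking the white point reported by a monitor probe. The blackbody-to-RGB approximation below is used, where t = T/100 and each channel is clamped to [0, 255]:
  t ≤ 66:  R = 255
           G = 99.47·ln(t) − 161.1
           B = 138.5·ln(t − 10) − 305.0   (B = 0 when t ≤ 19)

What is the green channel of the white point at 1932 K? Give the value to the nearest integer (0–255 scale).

t = 1932/100 = 19.32; the t ≤ 66 branch applies.
G = 99.47·ln 19.32 − 161.1 = 99.47·2.9611 − 161.1 = 133.445.
Rounded: 133.

133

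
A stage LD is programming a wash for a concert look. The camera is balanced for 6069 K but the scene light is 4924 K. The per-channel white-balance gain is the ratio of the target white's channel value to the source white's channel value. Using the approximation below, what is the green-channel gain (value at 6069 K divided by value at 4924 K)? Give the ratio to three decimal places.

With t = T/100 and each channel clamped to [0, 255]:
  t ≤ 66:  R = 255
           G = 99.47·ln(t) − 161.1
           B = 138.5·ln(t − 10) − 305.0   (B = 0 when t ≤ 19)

At 4924 K (t = 49.24):
  G = 99.47·ln 49.24 − 161.1 = 99.47·3.8967 − 161.1 = 226.505.
At 6069 K (t = 60.69):
  G = 99.47·ln 60.69 − 161.1 = 99.47·4.1058 − 161.1 = 247.302.
Gain = 247.302 / 226.505 = 1.0918 → 1.092.

1.092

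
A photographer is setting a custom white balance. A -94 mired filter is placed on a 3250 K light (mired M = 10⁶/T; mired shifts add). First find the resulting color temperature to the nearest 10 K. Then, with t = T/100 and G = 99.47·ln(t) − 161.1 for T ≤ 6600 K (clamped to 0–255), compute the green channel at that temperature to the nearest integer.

221

M_in = 10⁶/3250 = 307.69; M_out = 307.69 + (-94) = 213.69.
T_out = 10⁶/213.69 = 4679.6 K → 4680 K; t = 46.8.
G = 99.47·ln 46.8 − 161.1 = 99.47·3.8459 − 161.1 = 221.450.
Rounded: 221.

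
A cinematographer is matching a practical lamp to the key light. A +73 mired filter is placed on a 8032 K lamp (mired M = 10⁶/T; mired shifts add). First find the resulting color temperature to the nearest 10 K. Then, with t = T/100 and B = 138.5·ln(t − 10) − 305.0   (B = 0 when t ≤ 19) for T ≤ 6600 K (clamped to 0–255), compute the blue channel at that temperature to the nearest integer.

M_in = 10⁶/8032 = 124.50; M_out = 124.50 + (+73) = 197.50.
T_out = 10⁶/197.50 = 5063.2 K → 5060 K; t = 50.6.
B = 138.5·ln(50.6 − 10) − 305.0 = 138.5·ln 40.6 − 305.0 = 138.5·3.7038 − 305.0 = 207.972.
Rounded: 208.

208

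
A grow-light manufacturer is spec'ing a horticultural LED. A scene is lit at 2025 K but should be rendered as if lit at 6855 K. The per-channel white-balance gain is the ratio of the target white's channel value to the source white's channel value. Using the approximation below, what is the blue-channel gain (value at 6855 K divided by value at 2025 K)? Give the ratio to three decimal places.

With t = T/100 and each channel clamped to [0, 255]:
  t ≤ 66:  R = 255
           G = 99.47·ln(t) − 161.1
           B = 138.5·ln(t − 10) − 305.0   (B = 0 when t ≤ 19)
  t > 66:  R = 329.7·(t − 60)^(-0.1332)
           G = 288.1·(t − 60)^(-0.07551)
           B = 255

At 2025 K (t = 20.25):
  B = 138.5·ln(20.25 − 10) − 305.0 = 138.5·ln 10.25 − 305.0 = 138.5·2.3273 − 305.0 = 17.328.
At 6855 K (t = 68.55):
  B = 255 by definition for t > 66.
Gain = 255.000 / 17.328 = 14.7161 → 14.716.

14.716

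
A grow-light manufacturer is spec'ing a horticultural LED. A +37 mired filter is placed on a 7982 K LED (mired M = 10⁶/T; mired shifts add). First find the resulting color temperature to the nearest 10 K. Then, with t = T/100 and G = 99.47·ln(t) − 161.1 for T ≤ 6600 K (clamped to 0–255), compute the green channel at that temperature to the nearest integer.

249

M_in = 10⁶/7982 = 125.28; M_out = 125.28 + (+37) = 162.28.
T_out = 10⁶/162.28 = 6162.1 K → 6160 K; t = 61.6.
G = 99.47·ln 61.6 − 161.1 = 99.47·4.1207 − 161.1 = 248.782.
Rounded: 249.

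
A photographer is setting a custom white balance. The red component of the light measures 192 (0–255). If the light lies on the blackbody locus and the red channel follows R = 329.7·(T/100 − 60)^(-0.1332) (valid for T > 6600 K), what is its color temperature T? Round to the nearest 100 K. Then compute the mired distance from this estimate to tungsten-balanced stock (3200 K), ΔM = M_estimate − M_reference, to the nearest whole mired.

(t − 60)^(-0.1332) = 192/329.7 = 0.58235.
t − 60 = 0.58235^(1/-0.1332) = 0.58235^(-7.508) = 57.929, so t = 117.929.
T = 100·t = 11793 K → 11800 K to the nearest 100 K.
M_estimate = 10⁶/11800 = 84.75; M_reference = 10⁶/3200 = 312.50.
ΔM = 84.75 − 312.50 = -227.75 → -228 mireds.

-228 mireds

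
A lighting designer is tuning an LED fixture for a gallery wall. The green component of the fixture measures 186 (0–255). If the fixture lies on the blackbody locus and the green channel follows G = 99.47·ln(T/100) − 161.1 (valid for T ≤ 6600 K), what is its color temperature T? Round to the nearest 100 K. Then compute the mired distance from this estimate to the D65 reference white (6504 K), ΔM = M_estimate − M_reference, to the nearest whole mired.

+149 mireds

ln t = (186 + 161.1) / 99.47 = 3.4895.
t = e^3.4895 = 32.769.
T = 100·t = 3277 K → 3300 K to the nearest 100 K.
M_estimate = 10⁶/3300 = 303.03; M_reference = 10⁶/6504 = 153.75.
ΔM = 303.03 − 153.75 = 149.28 → +149 mireds.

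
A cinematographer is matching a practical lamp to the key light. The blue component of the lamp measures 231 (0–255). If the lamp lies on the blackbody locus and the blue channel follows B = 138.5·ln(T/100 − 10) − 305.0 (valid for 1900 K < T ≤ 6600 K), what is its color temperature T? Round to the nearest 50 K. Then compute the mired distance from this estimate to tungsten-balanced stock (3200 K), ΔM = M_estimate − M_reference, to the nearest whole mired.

ln(t − 10) = (231 + 305.0) / 138.5 = 3.8700.
t − 10 = e^3.8700 = 47.944, so t = 57.944.
T = 100·t = 5794 K → 5800 K to the nearest 50 K.
M_estimate = 10⁶/5800 = 172.41; M_reference = 10⁶/3200 = 312.50.
ΔM = 172.41 − 312.50 = -140.09 → -140 mireds.

-140 mireds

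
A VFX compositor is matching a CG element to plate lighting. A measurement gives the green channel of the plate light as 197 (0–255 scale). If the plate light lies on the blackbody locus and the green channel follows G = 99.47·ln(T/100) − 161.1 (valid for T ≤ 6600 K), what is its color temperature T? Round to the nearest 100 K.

ln t = (197 + 161.1) / 99.47 = 3.6001.
t = e^3.6001 = 36.601.
T = 100·t = 3660 K → 3700 K to the nearest 100 K.

3700 K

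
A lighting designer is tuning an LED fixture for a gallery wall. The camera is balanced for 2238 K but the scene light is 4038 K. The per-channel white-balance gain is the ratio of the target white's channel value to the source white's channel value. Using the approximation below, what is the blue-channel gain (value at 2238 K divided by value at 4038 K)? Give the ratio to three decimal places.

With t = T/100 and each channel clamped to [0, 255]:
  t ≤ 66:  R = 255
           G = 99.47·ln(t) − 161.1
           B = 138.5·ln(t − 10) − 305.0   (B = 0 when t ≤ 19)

0.259

At 4038 K (t = 40.38):
  B = 138.5·ln(40.38 − 10) − 305.0 = 138.5·ln 30.38 − 305.0 = 138.5·3.4138 − 305.0 = 167.809.
At 2238 K (t = 22.38):
  B = 138.5·ln(22.38 − 10) − 305.0 = 138.5·ln 12.38 − 305.0 = 138.5·2.5161 − 305.0 = 43.477.
Gain = 43.477 / 167.809 = 0.2591 → 0.259.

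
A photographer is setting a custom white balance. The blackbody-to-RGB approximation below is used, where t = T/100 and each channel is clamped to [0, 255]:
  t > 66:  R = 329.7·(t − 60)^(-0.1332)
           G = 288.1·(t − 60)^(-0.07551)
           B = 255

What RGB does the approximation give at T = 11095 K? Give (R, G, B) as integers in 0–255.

t = 11095/100 = 110.95; the t > 66 branch applies.
R = 329.7·(110.95 − 60)^(-0.1332) = 329.7·50.95^(-0.1332) = 329.7·0.59239 = 195.311.
G = 288.1·(110.95 − 60)^(-0.07551) = 288.1·50.95^(-0.07551) = 288.1·0.74318 = 214.110.
B = 255 by definition for t > 66.
Rounded: (195, 214, 255).

(195, 214, 255)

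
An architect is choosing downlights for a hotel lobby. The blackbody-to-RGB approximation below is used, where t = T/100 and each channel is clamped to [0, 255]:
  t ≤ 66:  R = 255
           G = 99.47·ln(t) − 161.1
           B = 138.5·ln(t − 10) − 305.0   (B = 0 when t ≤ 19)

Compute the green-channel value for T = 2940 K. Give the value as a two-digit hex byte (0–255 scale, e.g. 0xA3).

t = 2940/100 = 29.4; the t ≤ 66 branch applies.
G = 99.47·ln 29.4 − 161.1 = 99.47·3.3810 − 161.1 = 175.208.
Rounded: 175; in hex, 0xAF.

0xAF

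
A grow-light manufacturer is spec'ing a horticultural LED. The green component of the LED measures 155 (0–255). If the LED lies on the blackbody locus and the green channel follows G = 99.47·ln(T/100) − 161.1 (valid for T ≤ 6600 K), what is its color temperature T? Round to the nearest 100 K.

ln t = (155 + 161.1) / 99.47 = 3.1778.
t = e^3.1778 = 23.995.
T = 100·t = 2399 K → 2400 K to the nearest 100 K.

2400 K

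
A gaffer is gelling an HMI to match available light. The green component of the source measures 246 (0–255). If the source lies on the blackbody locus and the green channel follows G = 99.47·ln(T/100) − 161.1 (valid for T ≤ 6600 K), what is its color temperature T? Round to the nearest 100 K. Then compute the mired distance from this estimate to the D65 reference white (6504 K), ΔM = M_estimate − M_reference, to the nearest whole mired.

+13 mireds

ln t = (246 + 161.1) / 99.47 = 4.0927.
t = e^4.0927 = 59.901.
T = 100·t = 5990 K → 6000 K to the nearest 100 K.
M_estimate = 10⁶/6000 = 166.67; M_reference = 10⁶/6504 = 153.75.
ΔM = 166.67 − 153.75 = 12.92 → +13 mireds.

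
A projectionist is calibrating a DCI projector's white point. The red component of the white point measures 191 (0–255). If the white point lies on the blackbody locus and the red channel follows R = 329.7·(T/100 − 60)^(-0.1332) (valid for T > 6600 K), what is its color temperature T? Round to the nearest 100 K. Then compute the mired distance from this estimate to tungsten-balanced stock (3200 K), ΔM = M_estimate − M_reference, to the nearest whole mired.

(t − 60)^(-0.1332) = 191/329.7 = 0.57931.
t − 60 = 0.57931^(1/-0.1332) = 0.57931^(-7.508) = 60.245, so t = 120.245.
T = 100·t = 12025 K → 12000 K to the nearest 100 K.
M_estimate = 10⁶/12000 = 83.33; M_reference = 10⁶/3200 = 312.50.
ΔM = 83.33 − 312.50 = -229.17 → -229 mireds.

-229 mireds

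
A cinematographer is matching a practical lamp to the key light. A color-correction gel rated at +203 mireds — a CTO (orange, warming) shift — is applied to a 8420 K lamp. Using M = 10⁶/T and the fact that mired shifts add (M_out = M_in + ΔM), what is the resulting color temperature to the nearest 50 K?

3100 K

M_in = 10⁶/8420 = 118.76 mireds.
M_out = 118.76 + (+203) = 321.76 mireds.
T_out = 10⁶/321.76 = 3107.9 K → 3100 K.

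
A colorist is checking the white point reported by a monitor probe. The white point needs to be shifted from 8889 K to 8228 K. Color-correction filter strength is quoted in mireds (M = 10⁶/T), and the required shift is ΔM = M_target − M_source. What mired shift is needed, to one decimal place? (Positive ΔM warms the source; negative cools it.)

M_source = 10⁶/8889 = 112.499; M_target = 10⁶/8228 = 121.536.
ΔM = 121.536 − 112.499 = 9.038 → +9.0 mireds, a warming shift.

+9.0 mireds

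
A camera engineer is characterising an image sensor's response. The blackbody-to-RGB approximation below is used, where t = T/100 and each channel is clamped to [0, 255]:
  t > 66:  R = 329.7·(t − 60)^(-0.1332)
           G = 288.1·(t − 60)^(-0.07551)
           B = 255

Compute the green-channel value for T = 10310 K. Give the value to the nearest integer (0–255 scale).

t = 10310/100 = 103.1; the t > 66 branch applies.
G = 288.1·(103.1 − 60)^(-0.07551) = 288.1·43.1^(-0.07551) = 288.1·0.75263 = 216.832.
Rounded: 217.

217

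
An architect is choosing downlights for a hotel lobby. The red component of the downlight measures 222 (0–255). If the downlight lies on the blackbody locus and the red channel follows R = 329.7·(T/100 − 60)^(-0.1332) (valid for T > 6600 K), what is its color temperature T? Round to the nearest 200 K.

8000 K

(t − 60)^(-0.1332) = 222/329.7 = 0.67334.
t − 60 = 0.67334^(1/-0.1332) = 0.67334^(-7.508) = 19.478, so t = 79.478.
T = 100·t = 7948 K → 8000 K to the nearest 200 K.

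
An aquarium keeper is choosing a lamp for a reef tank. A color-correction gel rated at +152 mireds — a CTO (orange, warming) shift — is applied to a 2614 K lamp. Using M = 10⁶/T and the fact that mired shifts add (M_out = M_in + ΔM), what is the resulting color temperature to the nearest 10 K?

1870 K

M_in = 10⁶/2614 = 382.56 mireds.
M_out = 382.56 + (+152) = 534.56 mireds.
T_out = 10⁶/534.56 = 1870.7 K → 1870 K.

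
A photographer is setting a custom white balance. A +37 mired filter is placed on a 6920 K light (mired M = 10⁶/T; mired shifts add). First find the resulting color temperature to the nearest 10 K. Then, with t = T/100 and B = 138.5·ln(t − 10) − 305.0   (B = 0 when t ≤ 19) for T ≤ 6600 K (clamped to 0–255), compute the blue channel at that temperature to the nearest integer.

M_in = 10⁶/6920 = 144.51; M_out = 144.51 + (+37) = 181.51.
T_out = 10⁶/181.51 = 5509.4 K → 5510 K; t = 55.1.
B = 138.5·ln(55.1 − 10) − 305.0 = 138.5·ln 45.1 − 305.0 = 138.5·3.8089 − 305.0 = 222.530.
Rounded: 223.

223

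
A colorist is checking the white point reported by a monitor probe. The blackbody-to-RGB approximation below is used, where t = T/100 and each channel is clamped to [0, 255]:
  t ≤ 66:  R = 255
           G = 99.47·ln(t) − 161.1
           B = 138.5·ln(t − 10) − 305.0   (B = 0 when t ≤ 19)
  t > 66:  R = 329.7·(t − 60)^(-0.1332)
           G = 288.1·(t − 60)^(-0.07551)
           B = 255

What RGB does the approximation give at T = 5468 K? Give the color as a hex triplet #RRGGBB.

#FFEDDD

t = 5468/100 = 54.68; the t ≤ 66 branch applies.
R = 255 by definition for t ≤ 66.
G = 99.47·ln 54.68 − 161.1 = 99.47·4.0015 − 161.1 = 236.929.
B = 138.5·ln(54.68 − 10) − 305.0 = 138.5·ln 44.68 − 305.0 = 138.5·3.7995 − 305.0 = 221.234.
Rounded: (255, 237, 221).
In hex: #FFEDDD.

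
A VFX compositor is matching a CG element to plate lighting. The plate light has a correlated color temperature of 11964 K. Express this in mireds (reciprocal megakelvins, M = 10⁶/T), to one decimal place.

M = 10⁶ / 11964 = 83.584 → 83.6 mireds.

83.6 mireds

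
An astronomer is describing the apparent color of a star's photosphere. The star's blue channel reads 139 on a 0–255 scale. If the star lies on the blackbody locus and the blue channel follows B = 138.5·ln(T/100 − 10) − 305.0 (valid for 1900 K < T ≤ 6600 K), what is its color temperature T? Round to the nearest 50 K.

ln(t − 10) = (139 + 305.0) / 138.5 = 3.2058.
t − 10 = e^3.2058 = 24.675, so t = 34.675.
T = 100·t = 3467 K → 3450 K to the nearest 50 K.

3450 K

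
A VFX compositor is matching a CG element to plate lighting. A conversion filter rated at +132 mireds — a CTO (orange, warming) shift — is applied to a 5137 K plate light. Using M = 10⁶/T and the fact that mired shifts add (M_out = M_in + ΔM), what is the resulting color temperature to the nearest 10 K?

M_in = 10⁶/5137 = 194.67 mireds.
M_out = 194.67 + (+132) = 326.67 mireds.
T_out = 10⁶/326.67 = 3061.2 K → 3060 K.

3060 K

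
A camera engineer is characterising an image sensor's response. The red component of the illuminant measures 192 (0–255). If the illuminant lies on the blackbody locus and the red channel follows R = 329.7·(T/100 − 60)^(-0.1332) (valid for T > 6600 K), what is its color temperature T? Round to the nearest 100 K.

11800 K

(t − 60)^(-0.1332) = 192/329.7 = 0.58235.
t − 60 = 0.58235^(1/-0.1332) = 0.58235^(-7.508) = 57.929, so t = 117.929.
T = 100·t = 11793 K → 11800 K to the nearest 100 K.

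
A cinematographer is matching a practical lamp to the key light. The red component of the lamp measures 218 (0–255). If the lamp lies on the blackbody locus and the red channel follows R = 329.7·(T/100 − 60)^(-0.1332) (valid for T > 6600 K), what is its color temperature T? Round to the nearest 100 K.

8200 K

(t − 60)^(-0.1332) = 218/329.7 = 0.66121.
t − 60 = 0.66121^(1/-0.1332) = 0.66121^(-7.508) = 22.326, so t = 82.326.
T = 100·t = 8233 K → 8200 K to the nearest 100 K.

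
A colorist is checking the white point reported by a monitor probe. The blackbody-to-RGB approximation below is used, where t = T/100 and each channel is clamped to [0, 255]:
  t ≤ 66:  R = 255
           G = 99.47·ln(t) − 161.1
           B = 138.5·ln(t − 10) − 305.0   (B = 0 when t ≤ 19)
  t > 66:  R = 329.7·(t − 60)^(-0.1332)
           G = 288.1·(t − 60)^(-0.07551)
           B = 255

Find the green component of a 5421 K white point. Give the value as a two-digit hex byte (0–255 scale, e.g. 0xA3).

t = 5421/100 = 54.21; the t ≤ 66 branch applies.
G = 99.47·ln 54.21 − 161.1 = 99.47·3.9929 − 161.1 = 236.070.
Rounded: 236; in hex, 0xEC.

0xEC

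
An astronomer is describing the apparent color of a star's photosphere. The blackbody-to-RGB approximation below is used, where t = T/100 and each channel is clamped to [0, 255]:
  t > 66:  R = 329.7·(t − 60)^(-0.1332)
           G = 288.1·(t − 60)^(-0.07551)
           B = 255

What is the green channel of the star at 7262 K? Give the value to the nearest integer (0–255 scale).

t = 7262/100 = 72.62; the t > 66 branch applies.
G = 288.1·(72.62 − 60)^(-0.07551) = 288.1·12.62^(-0.07551) = 288.1·0.82577 = 237.904.
Rounded: 238.

238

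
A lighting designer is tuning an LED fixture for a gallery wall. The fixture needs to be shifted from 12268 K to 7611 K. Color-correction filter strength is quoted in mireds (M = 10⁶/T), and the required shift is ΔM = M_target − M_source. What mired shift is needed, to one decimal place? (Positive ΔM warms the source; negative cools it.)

+49.9 mireds

M_source = 10⁶/12268 = 81.513; M_target = 10⁶/7611 = 131.389.
ΔM = 131.389 − 81.513 = 49.876 → +49.9 mireds, a warming shift.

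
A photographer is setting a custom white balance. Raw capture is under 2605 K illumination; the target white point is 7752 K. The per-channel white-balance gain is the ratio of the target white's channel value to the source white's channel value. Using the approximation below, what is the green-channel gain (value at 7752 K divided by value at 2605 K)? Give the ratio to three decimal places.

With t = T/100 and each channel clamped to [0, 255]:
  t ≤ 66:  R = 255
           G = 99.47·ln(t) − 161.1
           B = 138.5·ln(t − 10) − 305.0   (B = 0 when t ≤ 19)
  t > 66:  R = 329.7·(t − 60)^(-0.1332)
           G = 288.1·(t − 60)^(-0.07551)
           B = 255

1.422

At 2605 K (t = 26.05):
  G = 99.47·ln 26.05 − 161.1 = 99.47·3.2600 − 161.1 = 163.174.
At 7752 K (t = 77.52):
  G = 288.1·(77.52 − 60)^(-0.07551) = 288.1·17.52^(-0.07551) = 288.1·0.80557 = 232.083.
Gain = 232.083 / 163.174 = 1.4223 → 1.422.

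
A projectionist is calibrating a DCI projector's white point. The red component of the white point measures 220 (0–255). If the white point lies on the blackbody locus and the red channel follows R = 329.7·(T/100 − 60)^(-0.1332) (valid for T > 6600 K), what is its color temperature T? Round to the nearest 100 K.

(t − 60)^(-0.1332) = 220/329.7 = 0.66727.
t − 60 = 0.66727^(1/-0.1332) = 0.66727^(-7.508) = 20.847, so t = 80.847.
T = 100·t = 8085 K → 8100 K to the nearest 100 K.

8100 K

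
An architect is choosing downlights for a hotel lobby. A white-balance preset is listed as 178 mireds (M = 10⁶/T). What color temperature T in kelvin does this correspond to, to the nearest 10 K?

5620 K

T = 10⁶ / 178 = 5617.98 K → 5620 K.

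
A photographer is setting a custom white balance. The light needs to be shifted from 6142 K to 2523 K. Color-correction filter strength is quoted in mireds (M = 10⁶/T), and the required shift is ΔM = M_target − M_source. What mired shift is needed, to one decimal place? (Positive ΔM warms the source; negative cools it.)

+233.5 mireds

M_source = 10⁶/6142 = 162.813; M_target = 10⁶/2523 = 396.354.
ΔM = 396.354 − 162.813 = 233.540 → +233.5 mireds, a warming shift.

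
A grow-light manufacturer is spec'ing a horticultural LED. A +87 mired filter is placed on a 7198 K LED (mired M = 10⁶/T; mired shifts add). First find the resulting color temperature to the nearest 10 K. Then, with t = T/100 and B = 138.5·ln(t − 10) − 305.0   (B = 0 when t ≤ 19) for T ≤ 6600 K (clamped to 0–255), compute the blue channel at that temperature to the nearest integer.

M_in = 10⁶/7198 = 138.93; M_out = 138.93 + (+87) = 225.93.
T_out = 10⁶/225.93 = 4426.2 K → 4430 K; t = 44.3.
B = 138.5·ln(44.3 − 10) − 305.0 = 138.5·ln 34.3 − 305.0 = 138.5·3.5351 − 305.0 = 184.618.
Rounded: 185.

185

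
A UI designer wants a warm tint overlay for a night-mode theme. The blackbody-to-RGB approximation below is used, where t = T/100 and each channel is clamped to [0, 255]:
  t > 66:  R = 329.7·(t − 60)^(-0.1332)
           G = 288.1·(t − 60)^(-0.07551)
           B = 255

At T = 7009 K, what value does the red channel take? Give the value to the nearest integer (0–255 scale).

242

t = 7009/100 = 70.09; the t > 66 branch applies.
R = 329.7·(70.09 − 60)^(-0.1332) = 329.7·10.09^(-0.1332) = 329.7·0.73499 = 242.326.
Rounded: 242.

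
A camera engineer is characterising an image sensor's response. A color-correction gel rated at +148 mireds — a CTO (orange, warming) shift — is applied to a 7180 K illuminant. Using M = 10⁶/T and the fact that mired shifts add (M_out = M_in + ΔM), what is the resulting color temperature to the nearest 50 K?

3500 K

M_in = 10⁶/7180 = 139.28 mireds.
M_out = 139.28 + (+148) = 287.28 mireds.
T_out = 10⁶/287.28 = 3481.0 K → 3500 K.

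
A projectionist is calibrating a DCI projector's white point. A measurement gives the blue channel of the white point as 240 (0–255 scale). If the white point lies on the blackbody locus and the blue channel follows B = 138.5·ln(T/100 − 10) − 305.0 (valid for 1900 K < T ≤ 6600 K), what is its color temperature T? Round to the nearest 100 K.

6100 K

ln(t − 10) = (240 + 305.0) / 138.5 = 3.9350.
t − 10 = e^3.9350 = 51.163, so t = 61.163.
T = 100·t = 6116 K → 6100 K to the nearest 100 K.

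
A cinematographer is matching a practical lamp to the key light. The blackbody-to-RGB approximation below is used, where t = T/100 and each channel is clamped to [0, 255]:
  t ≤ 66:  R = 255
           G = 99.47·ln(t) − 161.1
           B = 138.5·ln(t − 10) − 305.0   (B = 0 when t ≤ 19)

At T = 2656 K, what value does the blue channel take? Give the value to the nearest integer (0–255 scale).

84

t = 2656/100 = 26.56; the t ≤ 66 branch applies.
B = 138.5·ln(26.56 − 10) − 305.0 = 138.5·ln 16.56 − 305.0 = 138.5·2.8070 − 305.0 = 83.768.
Rounded: 84.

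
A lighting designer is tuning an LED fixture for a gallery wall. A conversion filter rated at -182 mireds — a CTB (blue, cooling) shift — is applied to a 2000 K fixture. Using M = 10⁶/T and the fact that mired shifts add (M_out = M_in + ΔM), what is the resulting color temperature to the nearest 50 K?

3150 K

M_in = 10⁶/2000 = 500.00 mireds.
M_out = 500.00 + (-182) = 318.00 mireds.
T_out = 10⁶/318.00 = 3144.7 K → 3150 K.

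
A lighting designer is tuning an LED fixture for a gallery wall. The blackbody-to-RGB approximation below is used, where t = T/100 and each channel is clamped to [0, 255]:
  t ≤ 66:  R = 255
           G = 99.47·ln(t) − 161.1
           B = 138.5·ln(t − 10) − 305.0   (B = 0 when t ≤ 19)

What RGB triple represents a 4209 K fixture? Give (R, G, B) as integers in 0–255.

(255, 211, 175)

t = 4209/100 = 42.09; the t ≤ 66 branch applies.
R = 255 by definition for t ≤ 66.
G = 99.47·ln 42.09 − 161.1 = 99.47·3.7398 − 161.1 = 210.899.
B = 138.5·ln(42.09 − 10) − 305.0 = 138.5·ln 32.09 − 305.0 = 138.5·3.4685 − 305.0 = 175.393.
Rounded: (255, 211, 175).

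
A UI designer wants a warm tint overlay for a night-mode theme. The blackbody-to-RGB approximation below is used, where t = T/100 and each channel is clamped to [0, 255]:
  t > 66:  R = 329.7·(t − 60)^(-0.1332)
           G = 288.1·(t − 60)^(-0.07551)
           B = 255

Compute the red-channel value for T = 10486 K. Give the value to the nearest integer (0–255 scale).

199

t = 10486/100 = 104.86; the t > 66 branch applies.
R = 329.7·(104.86 − 60)^(-0.1332) = 329.7·44.86^(-0.1332) = 329.7·0.60252 = 198.651.
Rounded: 199.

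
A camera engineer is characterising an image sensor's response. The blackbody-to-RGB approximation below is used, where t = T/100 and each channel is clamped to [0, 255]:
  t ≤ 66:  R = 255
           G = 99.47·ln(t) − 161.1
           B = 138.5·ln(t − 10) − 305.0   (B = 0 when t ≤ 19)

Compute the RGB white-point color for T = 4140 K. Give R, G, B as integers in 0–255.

t = 4140/100 = 41.4; the t ≤ 66 branch applies.
R = 255 by definition for t ≤ 66.
G = 99.47·ln 41.4 − 161.1 = 99.47·3.7233 − 161.1 = 209.255.
B = 138.5·ln(41.4 − 10) − 305.0 = 138.5·ln 31.4 − 305.0 = 138.5·3.4468 − 305.0 = 172.383.
Rounded: (255, 209, 172).

R=255, G=209, B=172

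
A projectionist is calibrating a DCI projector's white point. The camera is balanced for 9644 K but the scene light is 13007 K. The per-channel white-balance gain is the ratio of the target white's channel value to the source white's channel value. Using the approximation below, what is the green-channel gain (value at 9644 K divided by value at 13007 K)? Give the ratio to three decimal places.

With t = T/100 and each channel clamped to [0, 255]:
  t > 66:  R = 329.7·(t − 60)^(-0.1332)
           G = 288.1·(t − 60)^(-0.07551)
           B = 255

At 13007 K (t = 130.07):
  G = 288.1·(130.07 − 60)^(-0.07551) = 288.1·70.07^(-0.07551) = 288.1·0.72551 = 209.020.
At 9644 K (t = 96.44):
  G = 288.1·(96.44 − 60)^(-0.07551) = 288.1·36.44^(-0.07551) = 288.1·0.76223 = 219.598.
Gain = 219.598 / 209.020 = 1.0506 → 1.051.

1.051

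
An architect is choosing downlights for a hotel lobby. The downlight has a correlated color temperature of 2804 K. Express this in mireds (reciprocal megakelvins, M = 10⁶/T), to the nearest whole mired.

M = 10⁶ / 2804 = 356.633 → 357 mireds.

357 mireds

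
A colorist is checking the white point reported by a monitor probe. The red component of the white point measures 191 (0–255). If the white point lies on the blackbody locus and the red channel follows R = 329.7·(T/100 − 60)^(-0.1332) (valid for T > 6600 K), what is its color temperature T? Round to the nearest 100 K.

(t − 60)^(-0.1332) = 191/329.7 = 0.57931.
t − 60 = 0.57931^(1/-0.1332) = 0.57931^(-7.508) = 60.245, so t = 120.245.
T = 100·t = 12025 K → 12000 K to the nearest 100 K.

12000 K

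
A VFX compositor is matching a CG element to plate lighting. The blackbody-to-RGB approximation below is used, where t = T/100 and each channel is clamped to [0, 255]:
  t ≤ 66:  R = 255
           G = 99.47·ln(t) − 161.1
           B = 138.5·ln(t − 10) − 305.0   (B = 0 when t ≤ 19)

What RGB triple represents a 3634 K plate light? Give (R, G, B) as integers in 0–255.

t = 3634/100 = 36.34; the t ≤ 66 branch applies.
R = 255 by definition for t ≤ 66.
G = 99.47·ln 36.34 − 161.1 = 99.47·3.5929 − 161.1 = 196.288.
B = 138.5·ln(36.34 − 10) − 305.0 = 138.5·ln 26.34 − 305.0 = 138.5·3.2711 − 305.0 = 148.046.
Rounded: (255, 196, 148).

(255, 196, 148)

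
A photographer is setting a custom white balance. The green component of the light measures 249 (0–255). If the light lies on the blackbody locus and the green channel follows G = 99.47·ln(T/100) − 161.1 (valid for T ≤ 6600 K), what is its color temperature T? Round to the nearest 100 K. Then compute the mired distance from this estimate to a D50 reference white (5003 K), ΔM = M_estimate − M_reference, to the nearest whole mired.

ln t = (249 + 161.1) / 99.47 = 4.1229.
t = e^4.1229 = 61.735.
T = 100·t = 6174 K → 6200 K to the nearest 100 K.
M_estimate = 10⁶/6200 = 161.29; M_reference = 10⁶/5003 = 199.88.
ΔM = 161.29 − 199.88 = -38.59 → -39 mireds.

-39 mireds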